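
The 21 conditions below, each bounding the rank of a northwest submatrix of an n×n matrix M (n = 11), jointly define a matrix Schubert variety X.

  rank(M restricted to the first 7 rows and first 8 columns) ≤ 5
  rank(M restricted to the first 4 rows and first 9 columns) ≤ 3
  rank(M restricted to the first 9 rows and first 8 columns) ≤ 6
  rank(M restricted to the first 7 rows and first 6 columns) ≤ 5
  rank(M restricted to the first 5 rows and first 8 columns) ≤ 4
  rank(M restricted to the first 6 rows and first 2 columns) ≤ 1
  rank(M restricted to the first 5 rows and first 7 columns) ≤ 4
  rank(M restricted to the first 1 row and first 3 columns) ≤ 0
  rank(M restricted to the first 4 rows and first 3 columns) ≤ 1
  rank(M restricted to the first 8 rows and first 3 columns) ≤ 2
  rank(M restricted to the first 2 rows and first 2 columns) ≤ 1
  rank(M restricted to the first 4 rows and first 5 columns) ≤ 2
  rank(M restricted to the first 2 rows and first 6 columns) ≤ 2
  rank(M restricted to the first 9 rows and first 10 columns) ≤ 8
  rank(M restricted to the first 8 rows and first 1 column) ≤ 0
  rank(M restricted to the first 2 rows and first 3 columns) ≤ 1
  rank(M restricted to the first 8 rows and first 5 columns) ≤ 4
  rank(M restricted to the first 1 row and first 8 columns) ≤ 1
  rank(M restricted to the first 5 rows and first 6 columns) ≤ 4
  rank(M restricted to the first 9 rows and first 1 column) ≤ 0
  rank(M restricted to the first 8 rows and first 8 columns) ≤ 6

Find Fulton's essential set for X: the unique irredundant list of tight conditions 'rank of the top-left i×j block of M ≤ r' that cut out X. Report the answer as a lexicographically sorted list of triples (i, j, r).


The tightest implied rank at each (i,j), from the 21 conditions:

  0 | 0 | 0 | 1 | 1 | 1 | 1 | 1 | 1 | 1 | 1
  0 | 1 | 1 | 2 | 2 | 2 | 2 | 2 | 2 | 2 | 2
  0 | 1 | 1 | 2 | 2 | 3 | 3 | 3 | 3 | 3 | 3
  0 | 1 | 1 | 2 | 2 | 3 | 3 | 3 | 3 | 4 | 4
  0 | 1 | 2 | 3 | 3 | 4 | 4 | 4 | 4 | 5 | 5
  0 | 1 | 2 | 3 | 4 | 5 | 5 | 5 | 5 | 6 | 6
  0 | 1 | 2 | 3 | 4 | 5 | 5 | 5 | 6 | 7 | 7
  0 | 1 | 2 | 3 | 4 | 5 | 6 | 6 | 7 | 8 | 8
  0 | 1 | 2 | 3 | 4 | 5 | 6 | 6 | 7 | 8 | 9
  1 | 2 | 3 | 4 | 5 | 6 | 7 | 7 | 8 | 9 | 10
  1 | 2 | 3 | 4 | 5 | 6 | 7 | 8 | 9 | 10 | 11

the unique w with this rank table is (4, 2, 6, 10, 3, 5, 9, 7, 11, 1, 8).

D(w) has 21 cells with 7 SE-corners; essential set:

[(1, 3, 0), (4, 3, 1), (4, 5, 2), (4, 9, 3), (7, 8, 5), (9, 1, 0), (9, 8, 6)]


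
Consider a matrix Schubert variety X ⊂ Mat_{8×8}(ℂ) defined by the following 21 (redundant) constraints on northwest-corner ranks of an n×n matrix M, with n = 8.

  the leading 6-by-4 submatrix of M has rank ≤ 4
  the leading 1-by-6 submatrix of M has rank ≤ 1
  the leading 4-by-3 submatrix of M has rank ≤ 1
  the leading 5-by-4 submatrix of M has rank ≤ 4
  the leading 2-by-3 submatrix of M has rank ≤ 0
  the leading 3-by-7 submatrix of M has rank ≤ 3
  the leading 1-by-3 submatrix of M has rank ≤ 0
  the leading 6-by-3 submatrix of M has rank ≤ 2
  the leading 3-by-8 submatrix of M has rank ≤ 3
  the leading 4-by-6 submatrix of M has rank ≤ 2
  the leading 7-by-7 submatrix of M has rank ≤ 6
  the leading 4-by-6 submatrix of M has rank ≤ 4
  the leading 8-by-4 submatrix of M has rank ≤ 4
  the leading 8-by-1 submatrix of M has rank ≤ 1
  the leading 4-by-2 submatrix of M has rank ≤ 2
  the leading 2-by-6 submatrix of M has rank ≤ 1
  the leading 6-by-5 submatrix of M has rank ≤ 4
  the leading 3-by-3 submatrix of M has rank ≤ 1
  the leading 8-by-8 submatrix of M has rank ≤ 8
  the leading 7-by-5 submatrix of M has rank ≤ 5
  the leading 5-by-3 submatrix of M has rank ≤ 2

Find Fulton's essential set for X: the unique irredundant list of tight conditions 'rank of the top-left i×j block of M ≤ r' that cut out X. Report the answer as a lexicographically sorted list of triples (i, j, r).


The tightest implied rank at each (i,j), from the 21 conditions:

  0 | 0 | 0 | 1 | 1 | 1 | 1 | 1
  0 | 0 | 0 | 1 | 1 | 1 | 2 | 2
  1 | 1 | 1 | 2 | 2 | 2 | 3 | 3
  1 | 1 | 1 | 2 | 2 | 2 | 3 | 4
  1 | 2 | 2 | 3 | 3 | 3 | 4 | 5
  1 | 2 | 2 | 3 | 4 | 4 | 5 | 6
  1 | 2 | 3 | 4 | 5 | 5 | 6 | 7
  1 | 2 | 3 | 4 | 5 | 6 | 7 | 8

giving w = (4, 7, 1, 8, 2, 5, 3, 6) via Δ²R.

Rothe diagram D(w) (13 cells), 5 SE-corners (essential conditions):

[(2, 3, 0), (2, 6, 1), (4, 3, 1), (4, 6, 2), (6, 3, 2)]


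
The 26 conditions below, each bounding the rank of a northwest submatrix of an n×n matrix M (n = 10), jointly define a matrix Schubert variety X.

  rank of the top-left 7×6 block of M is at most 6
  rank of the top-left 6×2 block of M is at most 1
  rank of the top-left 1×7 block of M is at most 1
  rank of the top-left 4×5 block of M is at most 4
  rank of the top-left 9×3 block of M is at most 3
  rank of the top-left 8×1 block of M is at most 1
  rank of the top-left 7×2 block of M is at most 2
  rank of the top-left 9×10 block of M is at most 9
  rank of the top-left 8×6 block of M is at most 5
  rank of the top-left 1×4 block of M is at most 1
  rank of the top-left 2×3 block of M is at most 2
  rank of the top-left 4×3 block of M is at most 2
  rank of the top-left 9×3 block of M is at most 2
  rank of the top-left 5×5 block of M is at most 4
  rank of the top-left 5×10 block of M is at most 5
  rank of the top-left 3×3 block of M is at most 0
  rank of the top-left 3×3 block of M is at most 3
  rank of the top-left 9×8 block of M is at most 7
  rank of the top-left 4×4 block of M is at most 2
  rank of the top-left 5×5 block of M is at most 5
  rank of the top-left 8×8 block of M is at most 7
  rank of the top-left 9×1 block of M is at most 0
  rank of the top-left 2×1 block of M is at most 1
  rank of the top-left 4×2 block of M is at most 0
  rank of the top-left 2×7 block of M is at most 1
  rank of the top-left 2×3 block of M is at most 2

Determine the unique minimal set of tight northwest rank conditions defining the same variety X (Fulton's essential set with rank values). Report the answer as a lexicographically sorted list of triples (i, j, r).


Propagating the 26 rank bounds to every northwest block:

  i=1: 0, 0, 0, 1, 1, 1, 1, 1, 1, 1
  i=2: 0, 0, 0, 1, 1, 1, 1, 2, 2, 2
  i=3: 0, 0, 0, 1, 2, 2, 2, 3, 3, 3
  i=4: 0, 0, 1, 2, 3, 3, 3, 4, 4, 4
  i=5: 0, 1, 2, 3, 4, 4, 4, 5, 5, 5
  i=6: 0, 1, 2, 3, 4, 5, 5, 6, 6, 6
  i=7: 0, 1, 2, 3, 4, 5, 6, 7, 7, 7
  i=8: 0, 1, 2, 3, 4, 5, 6, 7, 8, 8
  i=9: 0, 1, 2, 3, 4, 5, 6, 7, 8, 9
  i=10: 1, 2, 3, 4, 5, 6, 7, 8, 9, 10

second differences of R give the permutation w = (4, 8, 5, 3, 2, 6, 7, 9, 10, 1).

Rothe diagram D(w) (19 cells), 4 SE-corners (essential conditions):

[(2, 7, 1), (3, 3, 0), (4, 2, 0), (9, 1, 0)]


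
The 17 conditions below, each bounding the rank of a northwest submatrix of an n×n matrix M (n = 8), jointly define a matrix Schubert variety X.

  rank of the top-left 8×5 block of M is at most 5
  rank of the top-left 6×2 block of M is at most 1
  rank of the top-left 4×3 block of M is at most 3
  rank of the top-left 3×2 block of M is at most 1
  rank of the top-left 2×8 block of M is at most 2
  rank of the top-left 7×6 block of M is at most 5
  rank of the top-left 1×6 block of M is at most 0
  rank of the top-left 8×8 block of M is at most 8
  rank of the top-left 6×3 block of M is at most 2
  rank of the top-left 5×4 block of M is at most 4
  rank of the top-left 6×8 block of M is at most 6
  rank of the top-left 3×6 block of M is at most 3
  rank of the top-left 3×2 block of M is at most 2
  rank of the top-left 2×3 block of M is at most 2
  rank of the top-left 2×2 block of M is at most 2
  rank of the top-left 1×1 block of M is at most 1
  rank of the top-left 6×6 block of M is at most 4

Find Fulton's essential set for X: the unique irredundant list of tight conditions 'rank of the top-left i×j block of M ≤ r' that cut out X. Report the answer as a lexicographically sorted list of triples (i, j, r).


Propagating the 17 rank bounds to every northwest block:

  i=1: 0  0  0  0  0  0  1  1
  i=2: 1  1  1  1  1  1  2  2
  i=3: 1  1  2  2  2  2  3  3
  i=4: 1  1  2  3  3  3  4  4
  i=5: 1  1  2  3  4  4  5  5
  i=6: 1  1  2  3  4  4  5  6
  i=7: 1  2  3  4  5  5  6  7
  i=8: 1  2  3  4  5  6  7  8

hence w(1..8) = (7, 1, 3, 4, 5, 8, 2, 6).

Fulton essential set (3 of the 11 Rothe cells):

[(1, 6, 0), (6, 2, 1), (6, 6, 4)]


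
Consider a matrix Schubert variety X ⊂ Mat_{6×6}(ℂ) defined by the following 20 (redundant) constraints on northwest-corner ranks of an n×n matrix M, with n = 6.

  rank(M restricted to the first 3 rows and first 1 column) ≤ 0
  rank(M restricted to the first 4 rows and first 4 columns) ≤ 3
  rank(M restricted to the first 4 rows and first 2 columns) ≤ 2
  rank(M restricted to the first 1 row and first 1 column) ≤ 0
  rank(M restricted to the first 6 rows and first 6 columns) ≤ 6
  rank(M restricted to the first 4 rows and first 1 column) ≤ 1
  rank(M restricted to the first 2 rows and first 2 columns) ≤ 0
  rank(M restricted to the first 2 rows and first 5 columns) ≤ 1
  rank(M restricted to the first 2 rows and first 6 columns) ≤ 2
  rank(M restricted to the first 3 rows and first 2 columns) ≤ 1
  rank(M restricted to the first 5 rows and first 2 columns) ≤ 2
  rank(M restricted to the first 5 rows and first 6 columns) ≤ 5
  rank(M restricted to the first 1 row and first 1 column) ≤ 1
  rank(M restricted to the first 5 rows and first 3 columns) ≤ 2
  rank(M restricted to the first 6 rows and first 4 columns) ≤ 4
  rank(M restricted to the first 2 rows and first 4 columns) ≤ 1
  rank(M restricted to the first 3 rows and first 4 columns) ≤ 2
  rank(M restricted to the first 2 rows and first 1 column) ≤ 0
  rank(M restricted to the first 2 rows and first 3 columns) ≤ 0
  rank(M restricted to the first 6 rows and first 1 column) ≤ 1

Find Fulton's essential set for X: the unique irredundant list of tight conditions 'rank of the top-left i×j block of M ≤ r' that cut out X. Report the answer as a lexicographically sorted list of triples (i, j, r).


Rank table r_w(6×6) implied by the 20 constraints:

  0, 0, 0, 1, 1, 1
  0, 0, 0, 1, 1, 2
  0, 1, 1, 2, 2, 3
  1, 2, 2, 3, 3, 4
  1, 2, 2, 3, 4, 5
  1, 2, 3, 4, 5, 6

so w = (4, 6, 2, 1, 5, 3).

4 SE-corners of the 9-cell Rothe diagram give Ess(w):

[(2, 3, 0), (2, 5, 1), (3, 1, 0), (5, 3, 2)]


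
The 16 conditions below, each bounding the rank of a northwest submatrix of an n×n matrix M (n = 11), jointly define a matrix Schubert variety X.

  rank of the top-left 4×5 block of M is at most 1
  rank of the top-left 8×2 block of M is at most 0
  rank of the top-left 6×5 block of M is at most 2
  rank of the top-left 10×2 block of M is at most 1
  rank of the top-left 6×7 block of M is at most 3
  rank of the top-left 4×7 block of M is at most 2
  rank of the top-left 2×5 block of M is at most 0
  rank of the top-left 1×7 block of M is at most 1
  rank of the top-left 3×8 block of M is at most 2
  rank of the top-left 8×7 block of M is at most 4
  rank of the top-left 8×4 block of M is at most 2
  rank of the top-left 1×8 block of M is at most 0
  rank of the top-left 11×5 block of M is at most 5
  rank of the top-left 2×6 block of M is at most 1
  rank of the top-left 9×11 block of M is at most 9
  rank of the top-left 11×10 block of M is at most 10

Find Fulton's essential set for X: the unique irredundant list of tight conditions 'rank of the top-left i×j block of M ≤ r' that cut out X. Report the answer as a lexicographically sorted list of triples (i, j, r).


The tightest implied rank at each (i,j), from the 16 conditions:

  0, 0, 0, 0, 0, 0, 0, 0, 1, 1, 1
  0, 0, 0, 0, 0, 1, 1, 1, 2, 2, 2
  0, 0, 1, 1, 1, 2, 2, 2, 3, 3, 3
  0, 0, 1, 1, 1, 2, 2, 3, 4, 4, 4
  0, 0, 1, 2, 2, 3, 3, 4, 5, 5, 5
  0, 0, 1, 2, 2, 3, 3, 4, 5, 6, 6
  0, 0, 1, 2, 3, 4, 4, 5, 6, 7, 7
  0, 0, 1, 2, 3, 4, 4, 5, 6, 7, 8
  1, 1, 2, 3, 4, 5, 5, 6, 7, 8, 9
  1, 1, 2, 3, 4, 5, 6, 7, 8, 9, 10
  1, 2, 3, 4, 5, 6, 7, 8, 9, 10, 11

the unique w with this rank table is (9, 6, 3, 8, 4, 10, 5, 11, 1, 7, 2).

9 SE-corners of the 32-cell Rothe diagram give Ess(w):

[(1, 8, 0), (2, 5, 0), (4, 5, 1), (4, 7, 2), (6, 5, 2), (6, 7, 3), (8, 2, 0), (8, 7, 4), (10, 2, 1)]


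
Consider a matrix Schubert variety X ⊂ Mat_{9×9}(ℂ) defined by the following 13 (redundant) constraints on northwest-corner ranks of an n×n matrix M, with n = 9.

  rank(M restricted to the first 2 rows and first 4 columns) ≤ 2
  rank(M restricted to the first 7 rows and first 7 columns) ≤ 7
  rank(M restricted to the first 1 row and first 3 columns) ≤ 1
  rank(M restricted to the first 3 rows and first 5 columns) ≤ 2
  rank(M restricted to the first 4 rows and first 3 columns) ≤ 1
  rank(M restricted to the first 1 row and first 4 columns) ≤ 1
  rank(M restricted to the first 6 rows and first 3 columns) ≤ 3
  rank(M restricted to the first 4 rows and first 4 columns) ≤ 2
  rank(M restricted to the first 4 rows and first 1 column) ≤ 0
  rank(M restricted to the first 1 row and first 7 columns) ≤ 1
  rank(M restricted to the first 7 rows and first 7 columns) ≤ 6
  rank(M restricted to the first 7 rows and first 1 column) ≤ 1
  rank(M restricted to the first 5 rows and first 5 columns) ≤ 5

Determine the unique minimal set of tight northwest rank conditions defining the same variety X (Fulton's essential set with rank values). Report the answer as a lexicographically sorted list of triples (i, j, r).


Computing R[i][j] = min implied NW-rank bound (n=9, 13 conditions):

  R[1]: 0  1  1  1  1  1  1  1  1
  R[2]: 0  1  1  2  2  2  2  2  2
  R[3]: 0  1  1  2  2  3  3  3  3
  R[4]: 0  1  1  2  3  4  4  4  4
  R[5]: 1  2  2  3  4  5  5  5  5
  R[6]: 1  2  3  4  5  6  6  6  6
  R[7]: 1  2  3  4  5  6  6  7  7
  R[8]: 1  2  3  4  5  6  7  8  8
  R[9]: 1  2  3  4  5  6  7  8  9

second differences of R give the permutation w = (2, 4, 6, 5, 1, 3, 8, 7, 9).

D(w) has 9 cells with 4 SE-corners; essential set:

[(3, 5, 2), (4, 1, 0), (4, 3, 1), (7, 7, 6)]


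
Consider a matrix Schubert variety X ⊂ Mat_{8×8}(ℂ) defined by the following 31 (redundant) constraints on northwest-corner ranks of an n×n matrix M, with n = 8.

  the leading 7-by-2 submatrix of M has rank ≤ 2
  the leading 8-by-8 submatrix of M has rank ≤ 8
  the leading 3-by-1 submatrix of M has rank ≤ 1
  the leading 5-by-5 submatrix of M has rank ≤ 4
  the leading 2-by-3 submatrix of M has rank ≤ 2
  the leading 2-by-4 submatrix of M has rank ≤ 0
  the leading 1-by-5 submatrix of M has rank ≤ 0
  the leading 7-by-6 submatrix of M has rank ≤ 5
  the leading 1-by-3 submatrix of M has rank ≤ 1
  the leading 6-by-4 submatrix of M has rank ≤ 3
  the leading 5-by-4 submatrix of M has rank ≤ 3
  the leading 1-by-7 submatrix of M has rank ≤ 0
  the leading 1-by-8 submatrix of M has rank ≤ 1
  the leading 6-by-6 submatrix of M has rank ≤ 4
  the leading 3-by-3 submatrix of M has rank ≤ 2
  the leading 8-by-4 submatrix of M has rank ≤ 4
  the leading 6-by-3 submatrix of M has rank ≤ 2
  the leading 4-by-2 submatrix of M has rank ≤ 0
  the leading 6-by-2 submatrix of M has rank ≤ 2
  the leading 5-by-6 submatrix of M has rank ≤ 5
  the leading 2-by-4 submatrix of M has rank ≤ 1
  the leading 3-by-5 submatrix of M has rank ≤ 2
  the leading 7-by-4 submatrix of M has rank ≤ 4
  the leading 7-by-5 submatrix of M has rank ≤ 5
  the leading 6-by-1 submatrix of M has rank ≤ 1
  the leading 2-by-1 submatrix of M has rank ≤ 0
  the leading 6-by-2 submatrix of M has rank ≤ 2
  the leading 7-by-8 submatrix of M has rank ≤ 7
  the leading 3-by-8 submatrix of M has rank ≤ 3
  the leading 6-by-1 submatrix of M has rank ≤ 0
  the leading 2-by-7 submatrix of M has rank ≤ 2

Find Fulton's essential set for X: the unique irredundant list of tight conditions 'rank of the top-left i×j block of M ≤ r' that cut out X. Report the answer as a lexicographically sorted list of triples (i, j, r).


Recovering R(i,j) via the rank-extension bound from the 31 conditions:

  R[1]: 0, 0, 0, 0, 0, 0, 0, 1
  R[2]: 0, 0, 0, 0, 1, 1, 1, 2
  R[3]: 0, 0, 1, 1, 2, 2, 2, 3
  R[4]: 0, 0, 1, 2, 3, 3, 3, 4
  R[5]: 0, 1, 2, 3, 4, 4, 4, 5
  R[6]: 0, 1, 2, 3, 4, 4, 5, 6
  R[7]: 1, 2, 3, 4, 5, 5, 6, 7
  R[8]: 1, 2, 3, 4, 5, 6, 7, 8

hence w(1..8) = (8, 5, 3, 4, 2, 7, 1, 6).

|D(w)|=18, |Ess(w)|=5:

[(1, 7, 0), (2, 4, 0), (4, 2, 0), (6, 1, 0), (6, 6, 4)]


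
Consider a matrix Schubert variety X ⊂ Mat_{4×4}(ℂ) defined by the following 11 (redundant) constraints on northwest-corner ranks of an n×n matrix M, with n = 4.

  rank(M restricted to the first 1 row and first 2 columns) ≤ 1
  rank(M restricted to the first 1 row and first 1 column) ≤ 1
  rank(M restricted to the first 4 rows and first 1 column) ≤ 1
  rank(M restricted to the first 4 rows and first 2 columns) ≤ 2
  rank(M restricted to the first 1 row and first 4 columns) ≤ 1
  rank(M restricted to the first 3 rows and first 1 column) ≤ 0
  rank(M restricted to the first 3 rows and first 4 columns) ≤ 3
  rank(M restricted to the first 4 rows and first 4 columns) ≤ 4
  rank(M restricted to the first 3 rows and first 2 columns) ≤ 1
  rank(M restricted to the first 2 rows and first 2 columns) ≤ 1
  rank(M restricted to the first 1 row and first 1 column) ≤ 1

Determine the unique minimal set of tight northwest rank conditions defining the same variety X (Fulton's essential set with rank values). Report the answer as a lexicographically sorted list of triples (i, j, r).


Recovering R(i,j) via the rank-extension bound from the 11 conditions:

  row 1: 0 1 1 1
  row 2: 0 1 2 2
  row 3: 0 1 2 3
  row 4: 1 2 3 4

giving w = (2, 3, 4, 1) via Δ²R.

Fulton essential set (1 of the 3 Rothe cells):

[(3, 1, 0)]


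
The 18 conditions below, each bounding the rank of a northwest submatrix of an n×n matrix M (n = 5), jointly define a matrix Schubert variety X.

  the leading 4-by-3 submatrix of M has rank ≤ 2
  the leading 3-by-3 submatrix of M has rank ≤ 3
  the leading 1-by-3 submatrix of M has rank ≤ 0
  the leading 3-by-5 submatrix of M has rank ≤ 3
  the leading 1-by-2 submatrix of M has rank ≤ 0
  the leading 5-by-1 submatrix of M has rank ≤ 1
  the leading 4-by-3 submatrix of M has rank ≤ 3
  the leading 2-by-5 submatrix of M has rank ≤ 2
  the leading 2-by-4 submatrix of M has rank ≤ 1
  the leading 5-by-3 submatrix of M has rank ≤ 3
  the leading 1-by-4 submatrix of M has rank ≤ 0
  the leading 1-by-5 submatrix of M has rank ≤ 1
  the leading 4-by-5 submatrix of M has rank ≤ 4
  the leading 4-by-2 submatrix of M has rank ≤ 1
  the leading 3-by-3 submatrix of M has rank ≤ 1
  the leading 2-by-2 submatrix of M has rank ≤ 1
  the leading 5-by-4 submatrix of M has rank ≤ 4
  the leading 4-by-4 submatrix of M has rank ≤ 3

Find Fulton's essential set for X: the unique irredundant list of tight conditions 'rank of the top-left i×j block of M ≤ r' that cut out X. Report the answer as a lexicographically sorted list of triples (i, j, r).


Propagating the 18 rank bounds to every northwest block:

  R[1]: 0  0  0  0  1
  R[2]: 1  1  1  1  2
  R[3]: 1  1  1  2  3
  R[4]: 1  1  2  3  4
  R[5]: 1  2  3  4  5

reading off 1-entries of Δ²R: w = (5, 1, 4, 3, 2).

D(w) has 7 cells with 3 SE-corners; essential set:

[(1, 4, 0), (3, 3, 1), (4, 2, 1)]


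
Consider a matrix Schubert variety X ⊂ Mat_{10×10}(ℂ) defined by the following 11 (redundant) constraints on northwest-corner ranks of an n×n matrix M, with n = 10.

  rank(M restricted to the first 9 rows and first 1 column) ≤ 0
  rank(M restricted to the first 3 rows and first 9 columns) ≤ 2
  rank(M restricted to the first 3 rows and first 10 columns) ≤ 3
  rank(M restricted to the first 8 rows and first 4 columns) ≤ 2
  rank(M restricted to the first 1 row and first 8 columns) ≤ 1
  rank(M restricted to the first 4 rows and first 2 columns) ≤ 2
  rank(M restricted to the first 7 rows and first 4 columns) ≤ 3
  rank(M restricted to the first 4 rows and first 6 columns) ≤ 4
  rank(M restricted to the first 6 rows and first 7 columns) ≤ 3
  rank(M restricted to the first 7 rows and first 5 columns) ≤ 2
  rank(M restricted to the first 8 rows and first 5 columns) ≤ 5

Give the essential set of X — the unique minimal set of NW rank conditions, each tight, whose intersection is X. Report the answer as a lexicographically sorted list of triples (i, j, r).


Propagating the 11 rank bounds to every northwest block:

  0  1  1  1  1  1  1  1  1  1
  0  1  2  2  2  2  2  2  2  2
  0  1  2  2  2  2  2  2  2  3
  0  1  2  2  2  3  3  3  3  4
  0  1  2  2  2  3  3  4  4  5
  0  1  2  2  2  3  3  4  5  6
  0  1  2  2  2  3  4  5  6  7
  0  1  2  2  3  4  5  6  7  8
  0  1  2  3  4  5  6  7  8  9
  1  2  3  4  5  6  7  8  9  10

reading off 1-entries of Δ²R: w = (2, 3, 10, 6, 8, 9, 7, 5, 4, 1).

Rothe diagram D(w) (26 cells), 5 SE-corners (essential conditions):

[(3, 9, 2), (6, 7, 3), (7, 5, 2), (8, 4, 2), (9, 1, 0)]


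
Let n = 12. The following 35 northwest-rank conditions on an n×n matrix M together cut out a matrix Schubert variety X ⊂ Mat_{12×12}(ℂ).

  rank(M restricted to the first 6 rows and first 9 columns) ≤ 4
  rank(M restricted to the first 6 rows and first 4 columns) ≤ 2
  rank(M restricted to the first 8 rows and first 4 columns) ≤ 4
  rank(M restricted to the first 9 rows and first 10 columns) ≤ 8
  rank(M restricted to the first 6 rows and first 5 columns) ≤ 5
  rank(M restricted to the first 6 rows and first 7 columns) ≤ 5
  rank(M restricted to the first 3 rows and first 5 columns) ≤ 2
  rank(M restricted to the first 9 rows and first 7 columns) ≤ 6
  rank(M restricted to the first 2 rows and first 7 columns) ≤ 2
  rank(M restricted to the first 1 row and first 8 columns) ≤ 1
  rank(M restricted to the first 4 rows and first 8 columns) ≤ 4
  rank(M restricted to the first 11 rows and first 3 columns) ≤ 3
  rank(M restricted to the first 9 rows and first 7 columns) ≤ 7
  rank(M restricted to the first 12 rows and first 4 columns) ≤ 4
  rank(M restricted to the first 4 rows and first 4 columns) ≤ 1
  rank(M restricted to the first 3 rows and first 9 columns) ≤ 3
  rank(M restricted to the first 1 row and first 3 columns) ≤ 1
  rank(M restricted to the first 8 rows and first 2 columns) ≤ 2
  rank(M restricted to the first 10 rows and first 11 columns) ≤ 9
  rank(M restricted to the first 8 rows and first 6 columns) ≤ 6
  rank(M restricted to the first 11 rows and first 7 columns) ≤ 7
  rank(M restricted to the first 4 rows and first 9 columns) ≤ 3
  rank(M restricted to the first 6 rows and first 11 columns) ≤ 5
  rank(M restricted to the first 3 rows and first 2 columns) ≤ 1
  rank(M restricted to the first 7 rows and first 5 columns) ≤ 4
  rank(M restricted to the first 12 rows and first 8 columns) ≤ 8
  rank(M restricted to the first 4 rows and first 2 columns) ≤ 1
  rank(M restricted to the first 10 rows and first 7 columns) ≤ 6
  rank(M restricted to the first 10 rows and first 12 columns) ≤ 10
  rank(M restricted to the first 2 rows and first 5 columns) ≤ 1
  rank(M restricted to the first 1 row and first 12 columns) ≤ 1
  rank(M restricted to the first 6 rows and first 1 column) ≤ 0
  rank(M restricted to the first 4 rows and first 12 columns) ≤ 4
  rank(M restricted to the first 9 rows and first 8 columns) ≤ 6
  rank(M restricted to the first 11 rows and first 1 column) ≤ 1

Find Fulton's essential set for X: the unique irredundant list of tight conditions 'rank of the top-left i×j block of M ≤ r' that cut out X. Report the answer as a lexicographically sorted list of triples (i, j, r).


Recovering R(i,j) via the rank-extension bound from the 35 conditions:

  row 1: 0 | 1 | 1 | 1 | 1 | 1 | 1 | 1 | 1 | 1 | 1 | 1
  row 2: 0 | 1 | 1 | 1 | 1 | 2 | 2 | 2 | 2 | 2 | 2 | 2
  row 3: 0 | 1 | 1 | 1 | 2 | 3 | 3 | 3 | 3 | 3 | 3 | 3
  row 4: 0 | 1 | 1 | 1 | 2 | 3 | 3 | 3 | 3 | 4 | 4 | 4
  row 5: 0 | 1 | 2 | 2 | 3 | 4 | 4 | 4 | 4 | 5 | 5 | 5
  row 6: 0 | 1 | 2 | 2 | 3 | 4 | 4 | 4 | 4 | 5 | 5 | 6
  row 7: 1 | 2 | 3 | 3 | 4 | 5 | 5 | 5 | 5 | 6 | 6 | 7
  row 8: 1 | 2 | 3 | 4 | 5 | 6 | 6 | 6 | 6 | 7 | 7 | 8
  row 9: 1 | 2 | 3 | 4 | 5 | 6 | 6 | 6 | 7 | 8 | 8 | 9
  row 10: 1 | 2 | 3 | 4 | 5 | 6 | 6 | 7 | 8 | 9 | 9 | 10
  row 11: 1 | 2 | 3 | 4 | 5 | 6 | 7 | 8 | 9 | 10 | 10 | 11
  row 12: 1 | 2 | 3 | 4 | 5 | 6 | 7 | 8 | 9 | 10 | 11 | 12

hence w(1..12) = (2, 6, 5, 10, 3, 12, 1, 4, 9, 8, 7, 11).

Fulton essential set (9 of the 24 Rothe cells):

[(2, 5, 1), (4, 4, 1), (4, 9, 3), (6, 1, 0), (6, 4, 2), (6, 9, 4), (6, 11, 5), (9, 8, 6), (10, 7, 6)]


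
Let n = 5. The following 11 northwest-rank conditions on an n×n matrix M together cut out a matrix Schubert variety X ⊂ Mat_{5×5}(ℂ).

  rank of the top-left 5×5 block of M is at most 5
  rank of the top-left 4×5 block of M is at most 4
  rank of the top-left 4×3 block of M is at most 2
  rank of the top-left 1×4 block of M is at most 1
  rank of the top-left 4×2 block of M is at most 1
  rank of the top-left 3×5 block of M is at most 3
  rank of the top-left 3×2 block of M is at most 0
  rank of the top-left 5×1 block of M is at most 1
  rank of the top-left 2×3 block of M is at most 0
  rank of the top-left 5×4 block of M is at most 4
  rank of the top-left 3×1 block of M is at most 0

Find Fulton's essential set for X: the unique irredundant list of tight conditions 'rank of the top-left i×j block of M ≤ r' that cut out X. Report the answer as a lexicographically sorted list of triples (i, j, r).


Computing R[i][j] = min implied NW-rank bound (n=5, 11 conditions):

  0  0  0  1  1
  0  0  0  1  2
  0  0  1  2  3
  1  1  2  3  4
  1  2  3  4  5

hence w(1..5) = (4, 5, 3, 1, 2).

ℓ(w)=8; the 2 essential cells (i,j,r):

[(2, 3, 0), (3, 2, 0)]


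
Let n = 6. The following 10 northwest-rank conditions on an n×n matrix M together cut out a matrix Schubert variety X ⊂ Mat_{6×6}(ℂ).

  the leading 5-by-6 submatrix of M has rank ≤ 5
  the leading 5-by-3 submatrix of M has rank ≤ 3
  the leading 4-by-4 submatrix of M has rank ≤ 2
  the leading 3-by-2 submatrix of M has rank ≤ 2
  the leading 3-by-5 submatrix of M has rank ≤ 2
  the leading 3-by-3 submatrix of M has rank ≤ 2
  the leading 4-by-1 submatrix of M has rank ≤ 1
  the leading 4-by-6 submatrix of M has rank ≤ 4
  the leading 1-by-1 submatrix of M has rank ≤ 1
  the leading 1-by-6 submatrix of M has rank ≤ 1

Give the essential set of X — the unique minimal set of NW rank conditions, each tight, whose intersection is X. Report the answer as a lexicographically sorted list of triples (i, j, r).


Reconstructing r_w from the 10 given conditions:

  1, 1, 1, 1, 1, 1
  1, 2, 2, 2, 2, 2
  1, 2, 2, 2, 2, 3
  1, 2, 2, 2, 3, 4
  1, 2, 3, 3, 4, 5
  1, 2, 3, 4, 5, 6

hence w(1..6) = (1, 2, 6, 5, 3, 4).

Rothe diagram D(w) (5 cells), 2 SE-corners (essential conditions):

[(3, 5, 2), (4, 4, 2)]


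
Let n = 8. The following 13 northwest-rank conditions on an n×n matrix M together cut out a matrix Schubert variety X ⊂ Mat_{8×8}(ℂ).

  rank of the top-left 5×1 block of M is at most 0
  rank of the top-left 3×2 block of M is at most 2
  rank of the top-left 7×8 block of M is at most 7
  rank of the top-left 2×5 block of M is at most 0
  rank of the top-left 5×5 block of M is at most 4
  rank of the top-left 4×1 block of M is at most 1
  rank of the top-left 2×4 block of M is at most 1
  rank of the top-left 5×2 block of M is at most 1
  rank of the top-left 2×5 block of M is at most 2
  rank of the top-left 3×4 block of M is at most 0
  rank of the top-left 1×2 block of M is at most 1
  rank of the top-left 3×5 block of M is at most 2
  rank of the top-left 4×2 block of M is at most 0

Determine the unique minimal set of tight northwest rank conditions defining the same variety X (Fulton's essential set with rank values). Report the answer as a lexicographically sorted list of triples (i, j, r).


Computing R[i][j] = min implied NW-rank bound (n=8, 13 conditions):

  R[1]: 0, 0, 0, 0, 0, 1, 1, 1
  R[2]: 0, 0, 0, 0, 0, 1, 2, 2
  R[3]: 0, 0, 0, 0, 1, 2, 3, 3
  R[4]: 0, 0, 1, 1, 2, 3, 4, 4
  R[5]: 0, 1, 2, 2, 3, 4, 5, 5
  R[6]: 1, 2, 3, 3, 4, 5, 6, 6
  R[7]: 1, 2, 3, 4, 5, 6, 7, 7
  R[8]: 1, 2, 3, 4, 5, 6, 7, 8

the unique w with this rank table is (6, 7, 5, 3, 2, 1, 4, 8).

Fulton essential set (4 of the 17 Rothe cells):

[(2, 5, 0), (3, 4, 0), (4, 2, 0), (5, 1, 0)]


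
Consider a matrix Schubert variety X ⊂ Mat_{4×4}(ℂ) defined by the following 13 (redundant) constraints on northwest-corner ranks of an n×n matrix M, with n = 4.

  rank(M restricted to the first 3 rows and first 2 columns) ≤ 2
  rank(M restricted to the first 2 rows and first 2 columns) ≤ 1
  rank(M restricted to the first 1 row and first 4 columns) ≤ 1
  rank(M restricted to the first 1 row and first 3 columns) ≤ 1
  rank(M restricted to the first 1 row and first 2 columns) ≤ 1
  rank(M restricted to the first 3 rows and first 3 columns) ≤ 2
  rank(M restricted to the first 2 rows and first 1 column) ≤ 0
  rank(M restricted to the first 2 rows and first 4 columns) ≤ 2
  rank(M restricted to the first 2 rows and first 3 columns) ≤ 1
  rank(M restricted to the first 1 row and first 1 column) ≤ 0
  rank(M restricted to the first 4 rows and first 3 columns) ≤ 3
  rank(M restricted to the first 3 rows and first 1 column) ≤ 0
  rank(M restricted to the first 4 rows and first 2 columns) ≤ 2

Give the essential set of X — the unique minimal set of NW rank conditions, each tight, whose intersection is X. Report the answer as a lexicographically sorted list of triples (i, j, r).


Propagating the 13 rank bounds to every northwest block:

  0 | 1 | 1 | 1
  0 | 1 | 1 | 2
  0 | 1 | 2 | 3
  1 | 2 | 3 | 4

reading off 1-entries of Δ²R: w = (2, 4, 3, 1).

Rothe diagram D(w) (4 cells), 2 SE-corners (essential conditions):

[(2, 3, 1), (3, 1, 0)]


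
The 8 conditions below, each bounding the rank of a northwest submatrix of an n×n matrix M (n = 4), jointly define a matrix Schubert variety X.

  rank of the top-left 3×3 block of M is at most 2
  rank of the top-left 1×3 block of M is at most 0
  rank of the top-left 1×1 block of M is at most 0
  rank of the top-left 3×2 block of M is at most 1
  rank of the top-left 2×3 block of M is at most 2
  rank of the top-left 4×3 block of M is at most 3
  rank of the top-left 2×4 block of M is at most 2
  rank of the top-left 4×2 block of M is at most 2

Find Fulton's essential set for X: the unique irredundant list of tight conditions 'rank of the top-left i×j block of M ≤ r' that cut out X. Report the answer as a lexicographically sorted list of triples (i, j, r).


Rank table r_w(4×4) implied by the 8 constraints:

  row 1: 0  0  0  1
  row 2: 1  1  1  2
  row 3: 1  1  2  3
  row 4: 1  2  3  4

reading off 1-entries of Δ²R: w = (4, 1, 3, 2).

Rothe diagram D(w) (4 cells), 2 SE-corners (essential conditions):

[(1, 3, 0), (3, 2, 1)]


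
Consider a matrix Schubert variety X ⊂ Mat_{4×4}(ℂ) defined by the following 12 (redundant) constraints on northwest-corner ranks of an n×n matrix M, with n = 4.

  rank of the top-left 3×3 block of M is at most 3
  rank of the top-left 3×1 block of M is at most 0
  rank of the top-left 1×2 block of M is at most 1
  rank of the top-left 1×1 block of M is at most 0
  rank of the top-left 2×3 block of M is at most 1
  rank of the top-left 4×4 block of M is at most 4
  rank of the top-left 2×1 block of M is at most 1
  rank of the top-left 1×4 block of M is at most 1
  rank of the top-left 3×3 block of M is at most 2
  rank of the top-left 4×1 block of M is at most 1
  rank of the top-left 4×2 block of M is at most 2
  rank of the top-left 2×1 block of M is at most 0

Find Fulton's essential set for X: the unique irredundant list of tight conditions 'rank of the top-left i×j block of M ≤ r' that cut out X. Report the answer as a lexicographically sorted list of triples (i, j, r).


Propagating the 12 rank bounds to every northwest block:

  i=1: 0 1 1 1
  i=2: 0 1 1 2
  i=3: 0 1 2 3
  i=4: 1 2 3 4

giving w = (2, 4, 3, 1) via Δ²R.

|D(w)|=4, |Ess(w)|=2:

[(2, 3, 1), (3, 1, 0)]


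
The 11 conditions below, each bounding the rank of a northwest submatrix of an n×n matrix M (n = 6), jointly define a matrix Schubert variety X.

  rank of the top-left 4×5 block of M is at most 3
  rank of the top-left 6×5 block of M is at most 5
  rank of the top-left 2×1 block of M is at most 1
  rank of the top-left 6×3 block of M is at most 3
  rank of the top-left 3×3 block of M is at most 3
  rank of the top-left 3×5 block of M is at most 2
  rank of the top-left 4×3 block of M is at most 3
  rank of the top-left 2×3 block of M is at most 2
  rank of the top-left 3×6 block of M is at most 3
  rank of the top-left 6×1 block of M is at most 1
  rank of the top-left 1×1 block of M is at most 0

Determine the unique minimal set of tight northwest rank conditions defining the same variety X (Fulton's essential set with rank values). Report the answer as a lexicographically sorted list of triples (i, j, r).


The tightest implied rank at each (i,j), from the 11 conditions:

  R[1]: 0  1  1  1  1  1
  R[2]: 1  2  2  2  2  2
  R[3]: 1  2  2  2  2  3
  R[4]: 1  2  3  3  3  4
  R[5]: 1  2  3  4  4  5
  R[6]: 1  2  3  4  5  6

reading off 1-entries of Δ²R: w = (2, 1, 6, 3, 4, 5).

D(w) has 4 cells with 2 SE-corners; essential set:

[(1, 1, 0), (3, 5, 2)]


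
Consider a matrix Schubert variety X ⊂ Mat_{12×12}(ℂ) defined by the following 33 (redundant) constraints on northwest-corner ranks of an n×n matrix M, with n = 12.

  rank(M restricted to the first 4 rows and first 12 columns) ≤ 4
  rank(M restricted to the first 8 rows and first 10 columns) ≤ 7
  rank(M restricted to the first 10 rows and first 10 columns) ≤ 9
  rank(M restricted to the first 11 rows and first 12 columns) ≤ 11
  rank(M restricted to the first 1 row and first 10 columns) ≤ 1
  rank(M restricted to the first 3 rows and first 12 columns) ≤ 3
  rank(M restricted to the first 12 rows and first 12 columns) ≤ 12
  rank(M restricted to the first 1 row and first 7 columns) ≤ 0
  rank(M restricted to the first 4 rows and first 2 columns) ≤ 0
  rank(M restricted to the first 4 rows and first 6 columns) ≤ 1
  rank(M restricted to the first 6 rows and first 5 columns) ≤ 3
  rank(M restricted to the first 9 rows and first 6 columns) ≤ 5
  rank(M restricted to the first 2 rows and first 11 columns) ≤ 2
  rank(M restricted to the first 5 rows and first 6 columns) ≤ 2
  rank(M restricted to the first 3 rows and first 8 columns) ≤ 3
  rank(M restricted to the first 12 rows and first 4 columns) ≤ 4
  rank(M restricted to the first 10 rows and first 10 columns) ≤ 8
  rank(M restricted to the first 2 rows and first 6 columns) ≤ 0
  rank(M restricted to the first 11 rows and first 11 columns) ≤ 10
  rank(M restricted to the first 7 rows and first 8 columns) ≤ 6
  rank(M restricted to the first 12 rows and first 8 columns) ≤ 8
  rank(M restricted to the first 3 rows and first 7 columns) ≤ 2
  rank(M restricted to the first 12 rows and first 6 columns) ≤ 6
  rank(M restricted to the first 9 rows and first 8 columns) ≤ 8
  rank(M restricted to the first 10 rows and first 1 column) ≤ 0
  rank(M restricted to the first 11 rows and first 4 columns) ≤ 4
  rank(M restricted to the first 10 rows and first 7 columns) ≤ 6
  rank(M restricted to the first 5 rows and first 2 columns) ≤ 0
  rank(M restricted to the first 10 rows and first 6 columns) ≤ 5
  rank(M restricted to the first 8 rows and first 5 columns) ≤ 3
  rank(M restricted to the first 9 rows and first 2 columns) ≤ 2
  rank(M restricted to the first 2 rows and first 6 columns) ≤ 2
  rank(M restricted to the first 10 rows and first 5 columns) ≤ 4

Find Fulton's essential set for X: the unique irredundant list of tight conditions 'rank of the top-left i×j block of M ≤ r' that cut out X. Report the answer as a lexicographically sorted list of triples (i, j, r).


Rank table r_w(12×12) implied by the 33 constraints:

  R[1]: 0 0 0 0 0 0 0 1 1 1 1 1
  R[2]: 0 0 0 0 0 0 1 2 2 2 2 2
  R[3]: 0 0 1 1 1 1 2 3 3 3 3 3
  R[4]: 0 0 1 1 1 1 2 3 4 4 4 4
  R[5]: 0 0 1 2 2 2 3 4 5 5 5 5
  R[6]: 0 1 2 3 3 3 4 5 6 6 6 6
  R[7]: 0 1 2 3 3 4 5 6 7 7 7 7
  R[8]: 0 1 2 3 3 4 5 6 7 7 8 8
  R[9]: 0 1 2 3 4 5 6 7 8 8 9 9
  R[10]: 0 1 2 3 4 5 6 7 8 8 9 10
  R[11]: 1 2 3 4 5 6 7 8 9 9 10 11
  R[12]: 1 2 3 4 5 6 7 8 9 10 11 12

giving w = (8, 7, 3, 9, 4, 2, 6, 11, 5, 12, 1, 10) via Δ²R.

Rothe diagram D(w) (31 cells), 8 SE-corners (essential conditions):

[(1, 7, 0), (2, 6, 0), (4, 6, 1), (5, 2, 0), (8, 5, 3), (8, 10, 7), (10, 1, 0), (10, 10, 8)]


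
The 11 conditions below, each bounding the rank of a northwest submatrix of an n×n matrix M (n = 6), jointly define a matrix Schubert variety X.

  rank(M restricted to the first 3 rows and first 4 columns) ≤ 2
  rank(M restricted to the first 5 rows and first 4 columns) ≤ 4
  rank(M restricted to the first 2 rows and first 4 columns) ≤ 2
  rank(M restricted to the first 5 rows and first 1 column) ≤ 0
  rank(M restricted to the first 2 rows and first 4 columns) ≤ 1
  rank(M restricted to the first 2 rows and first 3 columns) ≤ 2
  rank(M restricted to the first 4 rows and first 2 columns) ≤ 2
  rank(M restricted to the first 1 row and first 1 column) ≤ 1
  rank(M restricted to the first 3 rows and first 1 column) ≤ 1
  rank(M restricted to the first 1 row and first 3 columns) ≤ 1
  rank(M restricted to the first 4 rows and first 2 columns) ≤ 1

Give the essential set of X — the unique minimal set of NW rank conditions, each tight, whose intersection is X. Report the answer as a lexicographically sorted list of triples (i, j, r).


The tightest implied rank at each (i,j), from the 11 conditions:

  0 1 1 1 1 1
  0 1 1 1 2 2
  0 1 2 2 3 3
  0 1 2 3 4 4
  0 1 2 3 4 5
  1 2 3 4 5 6

giving w = (2, 5, 3, 4, 6, 1) via Δ²R.

ℓ(w)=7; the 2 essential cells (i,j,r):

[(2, 4, 1), (5, 1, 0)]


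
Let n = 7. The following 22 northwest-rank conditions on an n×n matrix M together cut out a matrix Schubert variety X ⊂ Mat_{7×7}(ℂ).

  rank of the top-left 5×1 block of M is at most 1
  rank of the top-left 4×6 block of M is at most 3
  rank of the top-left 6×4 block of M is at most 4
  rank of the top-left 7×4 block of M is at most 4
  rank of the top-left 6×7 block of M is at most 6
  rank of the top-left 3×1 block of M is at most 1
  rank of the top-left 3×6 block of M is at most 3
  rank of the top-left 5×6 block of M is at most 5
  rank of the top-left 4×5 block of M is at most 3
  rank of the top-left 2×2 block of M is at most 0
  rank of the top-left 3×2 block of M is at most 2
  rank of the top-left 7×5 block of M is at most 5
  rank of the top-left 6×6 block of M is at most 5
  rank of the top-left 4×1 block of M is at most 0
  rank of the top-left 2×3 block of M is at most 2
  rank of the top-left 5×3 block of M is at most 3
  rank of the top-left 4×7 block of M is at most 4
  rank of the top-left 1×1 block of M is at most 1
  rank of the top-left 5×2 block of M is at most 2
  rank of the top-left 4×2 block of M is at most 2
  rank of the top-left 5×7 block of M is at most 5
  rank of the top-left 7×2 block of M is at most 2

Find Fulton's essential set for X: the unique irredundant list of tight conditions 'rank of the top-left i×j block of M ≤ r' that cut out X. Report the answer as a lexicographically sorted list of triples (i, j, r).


Reconstructing r_w from the 22 given conditions:

  row 1: 0 | 0 | 1 | 1 | 1 | 1 | 1
  row 2: 0 | 0 | 1 | 2 | 2 | 2 | 2
  row 3: 0 | 1 | 2 | 3 | 3 | 3 | 3
  row 4: 0 | 1 | 2 | 3 | 3 | 3 | 4
  row 5: 1 | 2 | 3 | 4 | 4 | 4 | 5
  row 6: 1 | 2 | 3 | 4 | 5 | 5 | 6
  row 7: 1 | 2 | 3 | 4 | 5 | 6 | 7

second differences of R give the permutation w = (3, 4, 2, 7, 1, 5, 6).

3 SE-corners of the 8-cell Rothe diagram give Ess(w):

[(2, 2, 0), (4, 1, 0), (4, 6, 3)]


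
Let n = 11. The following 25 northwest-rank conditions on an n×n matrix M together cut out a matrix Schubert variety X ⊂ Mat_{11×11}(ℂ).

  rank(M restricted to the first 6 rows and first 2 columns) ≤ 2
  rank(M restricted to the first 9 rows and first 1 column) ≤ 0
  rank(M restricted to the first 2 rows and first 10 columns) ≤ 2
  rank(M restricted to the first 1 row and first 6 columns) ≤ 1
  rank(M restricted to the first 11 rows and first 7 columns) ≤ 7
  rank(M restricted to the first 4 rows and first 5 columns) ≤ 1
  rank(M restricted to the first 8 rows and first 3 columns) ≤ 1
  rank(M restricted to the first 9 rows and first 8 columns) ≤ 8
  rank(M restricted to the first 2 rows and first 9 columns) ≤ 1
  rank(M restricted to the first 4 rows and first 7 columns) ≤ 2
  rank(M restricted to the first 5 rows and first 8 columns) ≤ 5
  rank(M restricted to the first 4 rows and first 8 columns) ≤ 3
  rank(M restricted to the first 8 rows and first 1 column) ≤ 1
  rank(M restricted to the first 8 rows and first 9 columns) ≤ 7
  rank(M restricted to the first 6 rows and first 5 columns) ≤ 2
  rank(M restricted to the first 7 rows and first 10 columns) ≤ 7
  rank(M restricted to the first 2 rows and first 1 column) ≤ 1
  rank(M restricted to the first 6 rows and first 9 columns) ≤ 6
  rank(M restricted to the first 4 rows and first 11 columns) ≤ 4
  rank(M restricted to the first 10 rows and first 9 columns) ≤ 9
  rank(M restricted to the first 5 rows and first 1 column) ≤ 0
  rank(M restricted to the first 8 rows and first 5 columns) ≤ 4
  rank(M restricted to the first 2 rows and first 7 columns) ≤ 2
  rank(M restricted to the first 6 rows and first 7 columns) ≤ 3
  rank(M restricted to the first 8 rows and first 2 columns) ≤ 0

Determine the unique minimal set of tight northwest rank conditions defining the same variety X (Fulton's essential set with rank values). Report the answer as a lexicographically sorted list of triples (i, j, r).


The tightest implied rank at each (i,j), from the 25 conditions:

  R[1]: 0, 0, 1, 1, 1, 1, 1, 1, 1, 1, 1
  R[2]: 0, 0, 1, 1, 1, 1, 1, 1, 1, 2, 2
  R[3]: 0, 0, 1, 1, 1, 2, 2, 2, 2, 3, 3
  R[4]: 0, 0, 1, 1, 1, 2, 2, 3, 3, 4, 4
  R[5]: 0, 0, 1, 2, 2, 3, 3, 4, 4, 5, 5
  R[6]: 0, 0, 1, 2, 2, 3, 3, 4, 5, 6, 6
  R[7]: 0, 0, 1, 2, 3, 4, 4, 5, 6, 7, 7
  R[8]: 0, 0, 1, 2, 3, 4, 5, 6, 7, 8, 8
  R[9]: 0, 1, 2, 3, 4, 5, 6, 7, 8, 9, 9
  R[10]: 1, 2, 3, 4, 5, 6, 7, 8, 9, 10, 10
  R[11]: 1, 2, 3, 4, 5, 6, 7, 8, 9, 10, 11

giving w = (3, 10, 6, 8, 4, 9, 5, 7, 2, 1, 11) via Δ²R.

Fulton essential set (7 of the 30 Rothe cells):

[(2, 9, 1), (4, 5, 1), (4, 7, 2), (6, 5, 2), (6, 7, 3), (8, 2, 0), (9, 1, 0)]
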